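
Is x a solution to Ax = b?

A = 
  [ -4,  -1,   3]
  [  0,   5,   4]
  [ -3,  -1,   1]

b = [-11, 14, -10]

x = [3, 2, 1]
Yes

Ax = [-11, 14, -10] = b ✓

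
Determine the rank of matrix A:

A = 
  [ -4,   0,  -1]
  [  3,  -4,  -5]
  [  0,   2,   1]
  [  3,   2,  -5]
Row reduce:
R2 → R2 + (3/4)·R1
R4 → R4 + (3/4)·R1
R3 → R3 + (1/2)·R2
R4 → R4 + (1/2)·R2
R4 → R4 - (23/5)·R3
REF = 
  [   -4,     0,    -1]
  [    0,    -4, -23/4]
  [    0,     0, -15/8]
  [    0,     0,     0]
Pivot columns: 1, 2, 3 → 3 pivots.

rank(A) = 3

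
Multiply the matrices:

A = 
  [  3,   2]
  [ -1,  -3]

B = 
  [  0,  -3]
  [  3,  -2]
A is 2×2 and B is 2×2, so AB is 2×2. Each entry is (row of A)·(column of B):
AB[1,1] = (3)(0) + (2)(3) = 6
AB[1,2] = (3)(-3) + (2)(-2) = -13
AB[2,1] = (-1)(0) + (-3)(3) = -9
AB[2,2] = (-1)(-3) + (-3)(-2) = 9

AB = 
  [  6, -13]
  [ -9,   9]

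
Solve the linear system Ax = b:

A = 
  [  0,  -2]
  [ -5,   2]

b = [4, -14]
x = [2, -2]

Row reduce the augmented matrix [A|b]:
Swap R1 ↔ R2
REF = 
  [ -5,   2, -14]
  [  0,  -2,   4]

Back-substitution:
x₂ = 4 / (-2) = -2
x₁ = (-14 - (2)(-2)) / (-5) = 2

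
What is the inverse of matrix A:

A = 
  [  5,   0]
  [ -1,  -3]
det(A) = (5)(-3) - (0)(-1) = -15
For a 2×2 matrix, A⁻¹ = (1/det(A)) · [[d, -b], [-c, a]]
    = (-1/15) · [[-3, 0], [1, 5]]

A⁻¹ = 
  [  1/5,     0]
  [-1/15,  -1/3]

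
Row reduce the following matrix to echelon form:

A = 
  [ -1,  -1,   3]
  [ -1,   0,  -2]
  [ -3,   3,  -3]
Row operations:
R2 → R2 - (1)·R1
R3 → R3 - (3)·R1
R3 → R3 - (6)·R2

Resulting echelon form:
REF = 
  [ -1,  -1,   3]
  [  0,   1,  -5]
  [  0,   0,  18]

Rank = 3 (number of non-zero pivot rows).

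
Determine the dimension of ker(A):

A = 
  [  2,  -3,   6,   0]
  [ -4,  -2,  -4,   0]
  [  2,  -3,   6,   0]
nullity(A) = 2

Row reduce:
R2 → R2 + (2)·R1
R3 → R3 - (1)·R1
REF = 
  [  2,  -3,   6,   0]
  [  0,  -8,   8,   0]
  [  0,   0,   0,   0]
Pivot columns: 1, 2 → 2 pivots.
rank(A) = 2, so nullity(A) = 4 - 2 = 2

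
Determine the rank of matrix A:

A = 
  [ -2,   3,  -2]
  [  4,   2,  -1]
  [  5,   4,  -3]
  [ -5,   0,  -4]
Row reduce:
R2 → R2 + (2)·R1
R3 → R3 + (5/2)·R1
R4 → R4 - (5/2)·R1
R3 → R3 - (23/16)·R2
R4 → R4 + (15/16)·R2
R4 → R4 - (59/13)·R3
REF = 
  [    -2,      3,     -2]
  [     0,      8,     -5]
  [     0,      0, -13/16]
  [     0,      0,      0]
Pivot columns: 1, 2, 3 → 3 pivots.

rank(A) = 3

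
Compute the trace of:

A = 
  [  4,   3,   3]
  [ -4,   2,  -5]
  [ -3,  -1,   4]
10

tr(A) = 4 + 2 + 4 = 10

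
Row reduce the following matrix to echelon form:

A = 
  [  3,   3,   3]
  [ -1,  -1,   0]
Row operations:
R2 → R2 + (1/3)·R1

Resulting echelon form:
REF = 
  [  3,   3,   3]
  [  0,   0,   1]

Rank = 2 (number of non-zero pivot rows).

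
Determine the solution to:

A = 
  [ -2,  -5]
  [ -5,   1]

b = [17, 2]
x = [-1, -3]

Row reduce the augmented matrix [A|b]:
R2 → R2 - (5/2)·R1
REF = 
  [   -2,    -5,    17]
  [    0,  27/2, -81/2]

Back-substitution:
x₂ = (-81/2) / (27/2) = -3
x₁ = (17 - (-5)(-3)) / (-2) = -1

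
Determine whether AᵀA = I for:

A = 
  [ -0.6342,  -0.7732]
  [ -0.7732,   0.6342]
Yes

AᵀA = 
  [  1,   0]
  [  0,   1]
≈ I (equal to I up to the 4-dp rounding of the entries)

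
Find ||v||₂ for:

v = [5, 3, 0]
5.831

||v||₂ = √((5)² + (3)² + (0)²) = √34 = 5.831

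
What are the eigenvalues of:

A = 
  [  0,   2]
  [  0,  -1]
tr(A) = -1, det(A) = 0
Characteristic polynomial: λ² - tr(A)λ + det(A) = λ² + λ
λ² + λ = λ(λ + 1)

λ = 0, -1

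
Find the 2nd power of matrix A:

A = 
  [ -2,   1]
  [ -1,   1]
A² = A·A:
A²[1,1] = (-2)(-2) + (1)(-1) = 3
A²[1,2] = (-2)(1) + (1)(1) = -1
A²[2,1] = (-1)(-2) + (1)(-1) = 1
A²[2,2] = (-1)(1) + (1)(1) = 0
A² = 
  [  3,  -1]
  [  1,   0]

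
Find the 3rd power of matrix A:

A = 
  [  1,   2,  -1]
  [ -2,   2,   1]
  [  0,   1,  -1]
A^3 = 
  [-13,   6,   6]
  [ -8,  -7,   4]
  [ -4,   0,   1]

A² = A·A:
A²[1,1] = (1)(1) + (2)(-2) + (-1)(0) = -3
A²[1,2] = (1)(2) + (2)(2) + (-1)(1) = 5
A²[1,3] = (1)(-1) + (2)(1) + (-1)(-1) = 2
A²[2,1] = (-2)(1) + (2)(-2) + (1)(0) = -6
A²[2,2] = (-2)(2) + (2)(2) + (1)(1) = 1
A²[2,3] = (-2)(-1) + (2)(1) + (1)(-1) = 3
A²[3,1] = (0)(1) + (1)(-2) + (-1)(0) = -2
A²[3,2] = (0)(2) + (1)(2) + (-1)(1) = 1
A²[3,3] = (0)(-1) + (1)(1) + (-1)(-1) = 2
A² = 
  [ -3,   5,   2]
  [ -6,   1,   3]
  [ -2,   1,   2]

A^3 = A^2·A:
A^3[1,1] = (-3)(1) + (5)(-2) + (2)(0) = -13
A^3[1,2] = (-3)(2) + (5)(2) + (2)(1) = 6
A^3[1,3] = (-3)(-1) + (5)(1) + (2)(-1) = 6
A^3[2,1] = (-6)(1) + (1)(-2) + (3)(0) = -8
A^3[2,2] = (-6)(2) + (1)(2) + (3)(1) = -7
A^3[2,3] = (-6)(-1) + (1)(1) + (3)(-1) = 4
A^3[3,1] = (-2)(1) + (1)(-2) + (2)(0) = -4
A^3[3,2] = (-2)(2) + (1)(2) + (2)(1) = 0
A^3[3,3] = (-2)(-1) + (1)(1) + (2)(-1) = 1
A^3 = 
  [-13,   6,   6]
  [ -8,  -7,   4]
  [ -4,   0,   1]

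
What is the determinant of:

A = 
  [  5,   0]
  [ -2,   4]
20

For a 2×2 matrix, det = ad - bc = (5)(4) - (0)(-2) = 20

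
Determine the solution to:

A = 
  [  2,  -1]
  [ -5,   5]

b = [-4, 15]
Row reduce the augmented matrix [A|b]:
R2 → R2 + (5/2)·R1
REF = 
  [  2,  -1,  -4]
  [  0, 5/2,   5]

Back-substitution:
x₂ = 5 / (5/2) = 2
x₁ = (-4 - (-1)(2)) / 2 = -1

x = [-1, 2]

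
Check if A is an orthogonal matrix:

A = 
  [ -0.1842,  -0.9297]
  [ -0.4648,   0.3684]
No

AᵀA = 
  [  0.2500,   0]
  [  0,   1.0001]
≠ I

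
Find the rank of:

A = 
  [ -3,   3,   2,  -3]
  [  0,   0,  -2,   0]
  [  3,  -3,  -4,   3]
Row reduce:
R3 → R3 + (1)·R1
R3 → R3 - (1)·R2
REF = 
  [ -3,   3,   2,  -3]
  [  0,   0,  -2,   0]
  [  0,   0,   0,   0]
Pivot columns: 1, 3 → 2 pivots.

rank(A) = 2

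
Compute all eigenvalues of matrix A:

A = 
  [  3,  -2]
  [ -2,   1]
tr(A) = 4, det(A) = -1
Characteristic polynomial: λ² - tr(A)λ + det(A) = λ² - 4λ - 1
λ² - 4λ - 1 = 0  ⇒  λ = (4 ± √((-4)² - 4·(-1)))/2 = (4 ± √(20))/2
  = 2 + √5,  2 - √5

λ = 2 + √5, 2 - √5  (≈ 4.236, -0.2361)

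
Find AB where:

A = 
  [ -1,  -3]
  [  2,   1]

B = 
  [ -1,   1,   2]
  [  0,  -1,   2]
A is 2×2 and B is 2×3, so AB is 2×3. Each entry is (row of A)·(column of B):
AB[1,1] = (-1)(-1) + (-3)(0) = 1
AB[1,2] = (-1)(1) + (-3)(-1) = 2
AB[1,3] = (-1)(2) + (-3)(2) = -8
AB[2,1] = (2)(-1) + (1)(0) = -2
AB[2,2] = (2)(1) + (1)(-1) = 1
AB[2,3] = (2)(2) + (1)(2) = 6

AB = 
  [  1,   2,  -8]
  [ -2,   1,   6]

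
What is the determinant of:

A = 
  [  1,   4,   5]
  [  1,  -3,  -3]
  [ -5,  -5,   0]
Cofactor expansion along row 1:
det(A) = (1)·((-3)(0) - (-3)(-5)) - (4)·((1)(0) - (-3)(-5)) + (5)·((1)(-5) - (-3)(-5))
  = (1)(-15) - (4)(-15) + (5)(-20)
  = -55

det(A) = -55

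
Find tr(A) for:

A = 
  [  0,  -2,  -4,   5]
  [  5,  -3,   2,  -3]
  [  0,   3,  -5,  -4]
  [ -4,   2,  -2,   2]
-6

tr(A) = 0 + -3 + -5 + 2 = -6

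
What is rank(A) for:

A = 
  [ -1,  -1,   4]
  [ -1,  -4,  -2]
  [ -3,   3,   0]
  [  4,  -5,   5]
rank(A) = 3

Row reduce:
R2 → R2 - (1)·R1
R3 → R3 - (3)·R1
R4 → R4 + (4)·R1
R3 → R3 + (2)·R2
R4 → R4 - (3)·R2
R4 → R4 + (13/8)·R3
REF = 
  [ -1,  -1,   4]
  [  0,  -3,  -6]
  [  0,   0, -24]
  [  0,   0,   0]
Pivot columns: 1, 2, 3 → 3 pivots.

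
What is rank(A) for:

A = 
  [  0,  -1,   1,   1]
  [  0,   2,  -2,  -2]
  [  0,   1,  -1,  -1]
rank(A) = 1

Row reduce:
R2 → R2 + (2)·R1
R3 → R3 + (1)·R1
REF = 
  [  0,  -1,   1,   1]
  [  0,   0,   0,   0]
  [  0,   0,   0,   0]
Pivot columns: 2 → 1 pivot.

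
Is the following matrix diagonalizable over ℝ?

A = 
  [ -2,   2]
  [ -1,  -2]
No

tr(A) = -4, det(A) = 6
Characteristic polynomial: λ² - tr(A)λ + det(A) = λ² + 4λ + 6
λ² + 4λ + 6 = 0  ⇒  λ = (-4 ± √((4)² - 4·(6)))/2 = (-4 ± √(-8))/2
  = -2 + i√2,  -2 - i√2
Eigenvalues: -2 + i√2, -2 - i√2  (≈ -2 + 1.414i, -2 - 1.414i)
Has complex eigenvalues (not diagonalizable over ℝ).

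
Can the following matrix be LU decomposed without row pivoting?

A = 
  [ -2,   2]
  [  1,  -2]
Yes.
A[1,1] = -2 ≠ 0, so Gaussian elimination proceeds without a row swap: multiplier ℓ₂₁ = (1)/(-2) = -1/2, and U[2,2] = -2 - (-1/2)(2) = -1.
L = 
  [   1,    0]
  [-1/2,    1]
U = 
  [ -2,   2]
  [  0,  -1]
Check row 2 of LU: [(-1/2)(-2), (-1/2)(2) + (-1)] = [1, -2] = row 2 of A ✓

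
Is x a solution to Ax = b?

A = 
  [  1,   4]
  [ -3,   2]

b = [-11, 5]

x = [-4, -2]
No

Ax = [-12, 8] ≠ b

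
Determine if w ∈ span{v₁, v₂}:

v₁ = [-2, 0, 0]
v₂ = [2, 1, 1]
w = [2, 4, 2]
No

Form the augmented matrix and row-reduce:
[v₁|v₂|w] = 
  [ -2,   2,   2]
  [  0,   1,   4]
  [  0,   1,   2]
R3 → R3 - (1)·R2
REF = 
  [ -2,   2,   2]
  [  0,   1,   4]
  [  0,   0,  -2]

Row 3 reads [0 0 | -2], i.e. 0 = -2, so the system is inconsistent and w ∉ span{v₁, v₂}.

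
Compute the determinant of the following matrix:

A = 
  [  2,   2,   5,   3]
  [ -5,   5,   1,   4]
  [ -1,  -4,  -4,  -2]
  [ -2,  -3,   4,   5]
Cofactor expansion along row 1: det(A) = a₁₁M₁₁ - a₁₂M₁₂ + a₁₃M₁₃ - a₁₄M₁₄

M₁₁ = det[[5, 1, 4]; [-4, -4, -2]; [-3, 4, 5]]
  = (5)·((-4)(5) - (-2)(4)) - (1)·((-4)(5) - (-2)(-3)) + (4)·((-4)(4) - (-4)(-3))
  = (5)(-12) - (1)(-26) + (4)(-28)
  = -146
M₁₂ = det[[-5, 1, 4]; [-1, -4, -2]; [-2, 4, 5]]
  = (-5)·((-4)(5) - (-2)(4)) - (1)·((-1)(5) - (-2)(-2)) + (4)·((-1)(4) - (-4)(-2))
  = (-5)(-12) - (1)(-9) + (4)(-12)
  = 21
M₁₃ = det[[-5, 5, 4]; [-1, -4, -2]; [-2, -3, 5]]
  = (-5)·((-4)(5) - (-2)(-3)) - (5)·((-1)(5) - (-2)(-2)) + (4)·((-1)(-3) - (-4)(-2))
  = (-5)(-26) - (5)(-9) + (4)(-5)
  = 155
M₁₄ = det[[-5, 5, 1]; [-1, -4, -4]; [-2, -3, 4]]
  = (-5)·((-4)(4) - (-4)(-3)) - (5)·((-1)(4) - (-4)(-2)) + (1)·((-1)(-3) - (-4)(-2))
  = (-5)(-28) - (5)(-12) + (1)(-5)
  = 195

det(A) = (2)(-146) - (2)(21) + (5)(155) - (3)(195) = -144

det(A) = -144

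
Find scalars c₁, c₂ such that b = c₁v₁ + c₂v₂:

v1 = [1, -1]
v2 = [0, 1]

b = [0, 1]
c1 = 0, c2 = 1

b = 0·v1 + 1·v2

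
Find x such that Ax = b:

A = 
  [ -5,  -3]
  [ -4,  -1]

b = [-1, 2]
x = [-1, 2]

Row reduce the augmented matrix [A|b]:
R2 → R2 - (4/5)·R1
REF = 
  [  -5,   -3,   -1]
  [   0,  7/5, 14/5]

Back-substitution:
x₂ = (14/5) / (7/5) = 2
x₁ = (-1 - (-3)(2)) / (-5) = -1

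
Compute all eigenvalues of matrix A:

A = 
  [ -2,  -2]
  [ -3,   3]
λ = 4, -3

tr(A) = 1, det(A) = -12
Characteristic polynomial: λ² - tr(A)λ + det(A) = λ² - λ - 12
λ² - λ - 12 = (λ + 3)(λ - 4)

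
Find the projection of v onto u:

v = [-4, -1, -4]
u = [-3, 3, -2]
proj_u(v) = [-51/22, 51/22, -17/11]

v·u = (-4)(-3) + (-1)(3) + (-4)(-2) = 17
u·u = (-3)² + (3)² + (-2)² = 22
proj_u(v) = (v·u / u·u) × u = (17/22) × u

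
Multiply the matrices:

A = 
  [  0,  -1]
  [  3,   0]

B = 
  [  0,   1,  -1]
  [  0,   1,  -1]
AB = 
  [  0,  -1,   1]
  [  0,   3,  -3]

A is 2×2 and B is 2×3, so AB is 2×3. Each entry is (row of A)·(column of B):
AB[1,1] = (0)(0) + (-1)(0) = 0
AB[1,2] = (0)(1) + (-1)(1) = -1
AB[1,3] = (0)(-1) + (-1)(-1) = 1
AB[2,1] = (3)(0) + (0)(0) = 0
AB[2,2] = (3)(1) + (0)(1) = 3
AB[2,3] = (3)(-1) + (0)(-1) = -3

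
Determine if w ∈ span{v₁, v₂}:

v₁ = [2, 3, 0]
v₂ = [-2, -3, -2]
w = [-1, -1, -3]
No

Form the augmented matrix and row-reduce:
[v₁|v₂|w] = 
  [  2,  -2,  -1]
  [  3,  -3,  -1]
  [  0,  -2,  -3]
R2 → R2 - (3/2)·R1
Swap R2 ↔ R3
REF = 
  [  2,  -2,  -1]
  [  0,  -2,  -3]
  [  0,   0, 1/2]

Row 3 reads [0 0 | 1/2], i.e. 0 = 1/2, so the system is inconsistent and w ∉ span{v₁, v₂}.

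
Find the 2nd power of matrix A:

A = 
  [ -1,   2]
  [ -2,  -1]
A² = A·A:
A²[1,1] = (-1)(-1) + (2)(-2) = -3
A²[1,2] = (-1)(2) + (2)(-1) = -4
A²[2,1] = (-2)(-1) + (-1)(-2) = 4
A²[2,2] = (-2)(2) + (-1)(-1) = -3
A² = 
  [ -3,  -4]
  [  4,  -3]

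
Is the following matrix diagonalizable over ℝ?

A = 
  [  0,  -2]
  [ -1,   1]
Yes

tr(A) = 1, det(A) = -2
Characteristic polynomial: λ² - tr(A)λ + det(A) = λ² - λ - 2
λ² - λ - 2 = (λ + 1)(λ - 2)
Eigenvalues: 2, -1
λ=-1: alg. mult. = 1, geom. mult. = 2 - rank(A - (-1)I) = 2 - 1 = 1
λ=2: alg. mult. = 1, geom. mult. = 2 - rank(A - (2)I) = 2 - 1 = 1
Sum of geometric multiplicities equals n, so A has n independent eigenvectors.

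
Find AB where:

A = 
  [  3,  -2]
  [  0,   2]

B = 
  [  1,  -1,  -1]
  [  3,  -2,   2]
AB = 
  [ -3,   1,  -7]
  [  6,  -4,   4]

A is 2×2 and B is 2×3, so AB is 2×3. Each entry is (row of A)·(column of B):
AB[1,1] = (3)(1) + (-2)(3) = -3
AB[1,2] = (3)(-1) + (-2)(-2) = 1
AB[1,3] = (3)(-1) + (-2)(2) = -7
AB[2,1] = (0)(1) + (2)(3) = 6
AB[2,2] = (0)(-1) + (2)(-2) = -4
AB[2,3] = (0)(-1) + (2)(2) = 4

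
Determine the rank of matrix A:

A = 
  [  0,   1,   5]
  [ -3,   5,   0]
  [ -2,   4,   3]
Row reduce:
Swap R1 ↔ R2
R3 → R3 - (2/3)·R1
R3 → R3 - (2/3)·R2
REF = 
  [  -3,    5,    0]
  [   0,    1,    5]
  [   0,    0, -1/3]
Pivot columns: 1, 2, 3 → 3 pivots.

rank(A) = 3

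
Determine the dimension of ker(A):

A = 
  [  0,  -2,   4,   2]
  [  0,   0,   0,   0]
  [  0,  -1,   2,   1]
nullity(A) = 3

Row reduce:
R3 → R3 - (1/2)·R1
REF = 
  [  0,  -2,   4,   2]
  [  0,   0,   0,   0]
  [  0,   0,   0,   0]
Pivot columns: 2 → 1 pivot.
rank(A) = 1, so nullity(A) = 4 - 1 = 3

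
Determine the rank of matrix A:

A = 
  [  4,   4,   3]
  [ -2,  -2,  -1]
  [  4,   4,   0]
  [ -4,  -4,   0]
rank(A) = 2

Row reduce:
R2 → R2 + (1/2)·R1
R3 → R3 - (1)·R1
R4 → R4 + (1)·R1
R3 → R3 + (6)·R2
R4 → R4 - (6)·R2
REF = 
  [  4,   4,   3]
  [  0,   0, 1/2]
  [  0,   0,   0]
  [  0,   0,   0]
Pivot columns: 1, 3 → 2 pivots.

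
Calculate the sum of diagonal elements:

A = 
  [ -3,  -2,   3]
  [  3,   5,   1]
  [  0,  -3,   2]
4

tr(A) = -3 + 5 + 2 = 4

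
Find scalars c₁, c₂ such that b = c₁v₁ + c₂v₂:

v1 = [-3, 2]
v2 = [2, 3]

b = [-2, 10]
c1 = 2, c2 = 2

b = 2·v1 + 2·v2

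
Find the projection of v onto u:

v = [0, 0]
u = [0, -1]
proj_u(v) = [0, 0]

v·u = (0)(0) + (0)(-1) = 0
u·u = (0)² + (-1)² = 1
proj_u(v) = (v·u / u·u) × u = (0/1) × u = (0) × u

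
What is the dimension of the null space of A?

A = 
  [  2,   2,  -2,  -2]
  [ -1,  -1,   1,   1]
nullity(A) = 3

Row reduce:
R2 → R2 + (1/2)·R1
REF = 
  [  2,   2,  -2,  -2]
  [  0,   0,   0,   0]
Pivot columns: 1 → 1 pivot.
rank(A) = 1, so nullity(A) = 4 - 1 = 3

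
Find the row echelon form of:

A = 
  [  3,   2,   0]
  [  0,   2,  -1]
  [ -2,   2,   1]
Row operations:
R3 → R3 + (2/3)·R1
R3 → R3 - (5/3)·R2

Resulting echelon form:
REF = 
  [  3,   2,   0]
  [  0,   2,  -1]
  [  0,   0, 8/3]

Rank = 3 (number of non-zero pivot rows).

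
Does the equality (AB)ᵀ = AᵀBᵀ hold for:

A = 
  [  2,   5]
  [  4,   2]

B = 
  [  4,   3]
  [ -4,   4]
No

(AB)ᵀ = 
  [-12,   8]
  [ 26,  20]

AᵀBᵀ = 
  [ 20,   8]
  [ 26, -12]

The two matrices differ, so (AB)ᵀ ≠ AᵀBᵀ in general. The correct identity is (AB)ᵀ = BᵀAᵀ.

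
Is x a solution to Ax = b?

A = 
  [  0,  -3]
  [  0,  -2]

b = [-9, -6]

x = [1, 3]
Yes

Ax = [-9, -6] = b ✓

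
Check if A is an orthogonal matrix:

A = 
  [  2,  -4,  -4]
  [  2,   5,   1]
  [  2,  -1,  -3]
No

AᵀA = 
  [ 12,   0, -12]
  [  0,  42,  24]
  [-12,  24,  26]
≠ I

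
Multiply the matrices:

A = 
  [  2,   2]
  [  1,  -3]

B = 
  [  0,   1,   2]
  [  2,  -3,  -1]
A is 2×2 and B is 2×3, so AB is 2×3. Each entry is (row of A)·(column of B):
AB[1,1] = (2)(0) + (2)(2) = 4
AB[1,2] = (2)(1) + (2)(-3) = -4
AB[1,3] = (2)(2) + (2)(-1) = 2
AB[2,1] = (1)(0) + (-3)(2) = -6
AB[2,2] = (1)(1) + (-3)(-3) = 10
AB[2,3] = (1)(2) + (-3)(-1) = 5

AB = 
  [  4,  -4,   2]
  [ -6,  10,   5]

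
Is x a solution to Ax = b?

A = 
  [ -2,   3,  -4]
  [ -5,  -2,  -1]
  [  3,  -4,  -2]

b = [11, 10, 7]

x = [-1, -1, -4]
No

Ax = [15, 11, 9] ≠ b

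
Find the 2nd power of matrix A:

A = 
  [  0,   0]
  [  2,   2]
A² = A·A:
A²[1,1] = (0)(0) + (0)(2) = 0
A²[1,2] = (0)(0) + (0)(2) = 0
A²[2,1] = (2)(0) + (2)(2) = 4
A²[2,2] = (2)(0) + (2)(2) = 4
A² = 
  [  0,   0]
  [  4,   4]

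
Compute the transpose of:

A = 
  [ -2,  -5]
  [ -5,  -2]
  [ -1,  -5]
Aᵀ = 
  [ -2,  -5,  -1]
  [ -5,  -2,  -5]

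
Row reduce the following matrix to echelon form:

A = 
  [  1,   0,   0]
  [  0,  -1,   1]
Row operations:
No row operations needed (already in echelon form).

Resulting echelon form:
REF = 
  [  1,   0,   0]
  [  0,  -1,   1]

Rank = 2 (number of non-zero pivot rows).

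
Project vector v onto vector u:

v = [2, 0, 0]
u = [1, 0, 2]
v·u = (2)(1) + (0)(0) + (0)(2) = 2
u·u = (1)² + (0)² + (2)² = 5
proj_u(v) = (v·u / u·u) × u = (2/5) × u

proj_u(v) = [2/5, 0, 4/5]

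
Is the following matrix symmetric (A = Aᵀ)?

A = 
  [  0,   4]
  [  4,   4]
Yes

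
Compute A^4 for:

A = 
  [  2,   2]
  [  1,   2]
A² = A·A:
A²[1,1] = (2)(2) + (2)(1) = 6
A²[1,2] = (2)(2) + (2)(2) = 8
A²[2,1] = (1)(2) + (2)(1) = 4
A²[2,2] = (1)(2) + (2)(2) = 6
A² = 
  [  6,   8]
  [  4,   6]

A^3 = A^2·A:
A^3[1,1] = (6)(2) + (8)(1) = 20
A^3[1,2] = (6)(2) + (8)(2) = 28
A^3[2,1] = (4)(2) + (6)(1) = 14
A^3[2,2] = (4)(2) + (6)(2) = 20
A^3 = 
  [ 20,  28]
  [ 14,  20]

A^4 = A^3·A:
A^4[1,1] = (20)(2) + (28)(1) = 68
A^4[1,2] = (20)(2) + (28)(2) = 96
A^4[2,1] = (14)(2) + (20)(1) = 48
A^4[2,2] = (14)(2) + (20)(2) = 68
A^4 = 
  [ 68,  96]
  [ 48,  68]

Therefore
A^4 = 
  [ 68,  96]
  [ 48,  68]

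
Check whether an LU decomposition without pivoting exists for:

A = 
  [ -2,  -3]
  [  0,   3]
Yes.
A[1,1] = -2 ≠ 0, so Gaussian elimination proceeds without a row swap: multiplier ℓ₂₁ = (0)/(-2) = 0, and U[2,2] = 3 - (0)(-3) = 3.
L = 
  [  1,   0]
  [  0,   1]
U = 
  [ -2,  -3]
  [  0,   3]
Check row 2 of LU: [(0)(-2), (0)(-3) + 3] = [0, 3] = row 2 of A ✓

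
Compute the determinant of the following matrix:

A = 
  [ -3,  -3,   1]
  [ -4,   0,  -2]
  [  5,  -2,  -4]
98

Cofactor expansion along row 1:
det(A) = (-3)·((0)(-4) - (-2)(-2)) - (-3)·((-4)(-4) - (-2)(5)) + (1)·((-4)(-2) - (0)(5))
  = (-3)(-4) - (-3)(26) + (1)(8)
  = 98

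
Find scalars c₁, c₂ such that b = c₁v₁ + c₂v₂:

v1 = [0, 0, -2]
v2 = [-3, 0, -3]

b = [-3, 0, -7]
c1 = 2, c2 = 1

b = 2·v1 + 1·v2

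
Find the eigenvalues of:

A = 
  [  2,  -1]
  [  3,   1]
λ = (3 + i√11)/2, (3 - i√11)/2  (≈ 1.5 + 1.658i, 1.5 - 1.658i)

tr(A) = 3, det(A) = 5
Characteristic polynomial: λ² - tr(A)λ + det(A) = λ² - 3λ + 5
λ² - 3λ + 5 = 0  ⇒  λ = (3 ± √((-3)² - 4·(5)))/2 = (3 ± √(-11))/2
  = (3 + i√11)/2,  (3 - i√11)/2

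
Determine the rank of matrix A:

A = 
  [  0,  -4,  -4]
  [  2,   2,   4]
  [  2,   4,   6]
rank(A) = 2

Row reduce:
Swap R1 ↔ R2
R3 → R3 - (1)·R1
R3 → R3 + (1/2)·R2
REF = 
  [  2,   2,   4]
  [  0,  -4,  -4]
  [  0,   0,   0]
Pivot columns: 1, 2 → 2 pivots.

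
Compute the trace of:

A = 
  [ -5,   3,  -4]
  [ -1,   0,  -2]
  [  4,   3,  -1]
-6

tr(A) = -5 + 0 + -1 = -6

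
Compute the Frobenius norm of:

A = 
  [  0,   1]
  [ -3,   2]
||A||_F = 3.742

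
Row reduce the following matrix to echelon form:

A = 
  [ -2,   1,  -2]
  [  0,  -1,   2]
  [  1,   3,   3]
Row operations:
R3 → R3 + (1/2)·R1
R3 → R3 + (7/2)·R2

Resulting echelon form:
REF = 
  [ -2,   1,  -2]
  [  0,  -1,   2]
  [  0,   0,   9]

Rank = 3 (number of non-zero pivot rows).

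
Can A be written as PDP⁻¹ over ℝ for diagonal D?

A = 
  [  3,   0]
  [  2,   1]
Yes

tr(A) = 4, det(A) = 3
Characteristic polynomial: λ² - tr(A)λ + det(A) = λ² - 4λ + 3
λ² - 4λ + 3 = (λ - 1)(λ - 3)
Eigenvalues: 3, 1
λ=1: alg. mult. = 1, geom. mult. = 2 - rank(A - (1)I) = 2 - 1 = 1
λ=3: alg. mult. = 1, geom. mult. = 2 - rank(A - (3)I) = 2 - 1 = 1
Sum of geometric multiplicities equals n, so A has n independent eigenvectors.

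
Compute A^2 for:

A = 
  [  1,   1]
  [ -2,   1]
A² = A·A:
A²[1,1] = (1)(1) + (1)(-2) = -1
A²[1,2] = (1)(1) + (1)(1) = 2
A²[2,1] = (-2)(1) + (1)(-2) = -4
A²[2,2] = (-2)(1) + (1)(1) = -1
A² = 
  [ -1,   2]
  [ -4,  -1]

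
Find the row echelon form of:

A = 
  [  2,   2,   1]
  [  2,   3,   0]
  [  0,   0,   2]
Row operations:
R2 → R2 - (1)·R1

Resulting echelon form:
REF = 
  [  2,   2,   1]
  [  0,   1,  -1]
  [  0,   0,   2]

Rank = 3 (number of non-zero pivot rows).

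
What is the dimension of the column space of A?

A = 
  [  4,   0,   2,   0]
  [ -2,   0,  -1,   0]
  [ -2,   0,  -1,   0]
Row reduce:
R2 → R2 + (1/2)·R1
R3 → R3 + (1/2)·R1
REF = 
  [  4,   0,   2,   0]
  [  0,   0,   0,   0]
  [  0,   0,   0,   0]
Pivot columns: 1 → 1 pivot.
dim(Col(A)) = number of pivot columns = 1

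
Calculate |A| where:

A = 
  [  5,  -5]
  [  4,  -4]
0

For a 2×2 matrix, det = ad - bc = (5)(-4) - (-5)(4) = 0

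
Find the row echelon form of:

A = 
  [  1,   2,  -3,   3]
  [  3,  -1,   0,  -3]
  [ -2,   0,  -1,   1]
Row operations:
R2 → R2 - (3)·R1
R3 → R3 + (2)·R1
R3 → R3 + (4/7)·R2

Resulting echelon form:
REF = 
  [    1,     2,    -3,     3]
  [    0,    -7,     9,   -12]
  [    0,     0, -13/7,   1/7]

Rank = 3 (number of non-zero pivot rows).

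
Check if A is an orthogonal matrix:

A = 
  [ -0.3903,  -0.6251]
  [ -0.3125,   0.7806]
No

AᵀA = 
  [  0.2500,   0]
  [  0,   1.0001]
≠ I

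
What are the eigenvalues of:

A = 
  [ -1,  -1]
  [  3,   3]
tr(A) = 2, det(A) = 0
Characteristic polynomial: λ² - tr(A)λ + det(A) = λ² - 2λ
λ² - 2λ = λ(λ - 2)

λ = 2, 0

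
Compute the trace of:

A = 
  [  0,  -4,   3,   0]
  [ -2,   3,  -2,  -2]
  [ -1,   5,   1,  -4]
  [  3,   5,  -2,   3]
7

tr(A) = 0 + 3 + 1 + 3 = 7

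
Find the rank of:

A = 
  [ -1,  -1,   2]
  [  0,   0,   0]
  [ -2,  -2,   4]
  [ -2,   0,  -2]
rank(A) = 2

Row reduce:
R3 → R3 - (2)·R1
R4 → R4 - (2)·R1
Swap R2 ↔ R4
REF = 
  [ -1,  -1,   2]
  [  0,   2,  -6]
  [  0,   0,   0]
  [  0,   0,   0]
Pivot columns: 1, 2 → 2 pivots.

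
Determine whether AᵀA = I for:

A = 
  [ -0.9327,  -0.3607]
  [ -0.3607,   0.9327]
Yes

AᵀA = 
  [  1,   0]
  [  0,   1]
≈ I (equal to I up to the 4-dp rounding of the entries)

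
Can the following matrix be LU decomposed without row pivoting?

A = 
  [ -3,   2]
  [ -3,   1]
Yes.
A[1,1] = -3 ≠ 0, so Gaussian elimination proceeds without a row swap: multiplier ℓ₂₁ = (-3)/(-3) = 1, and U[2,2] = 1 - (1)(2) = -1.
L = 
  [  1,   0]
  [  1,   1]
U = 
  [ -3,   2]
  [  0,  -1]
Check row 2 of LU: [(1)(-3), (1)(2) + (-1)] = [-3, 1] = row 2 of A ✓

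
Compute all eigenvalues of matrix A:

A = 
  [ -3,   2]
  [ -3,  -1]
tr(A) = -4, det(A) = 9
Characteristic polynomial: λ² - tr(A)λ + det(A) = λ² + 4λ + 9
λ² + 4λ + 9 = 0  ⇒  λ = (-4 ± √((4)² - 4·(9)))/2 = (-4 ± √(-20))/2
  = -2 + i√5,  -2 - i√5

λ = -2 + i√5, -2 - i√5  (≈ -2 + 2.236i, -2 - 2.236i)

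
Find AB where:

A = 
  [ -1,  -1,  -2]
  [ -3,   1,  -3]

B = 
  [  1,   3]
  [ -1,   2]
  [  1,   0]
A is 2×3 and B is 3×2, so AB is 2×2. Each entry is (row of A)·(column of B):
AB[1,1] = (-1)(1) + (-1)(-1) + (-2)(1) = -2
AB[1,2] = (-1)(3) + (-1)(2) + (-2)(0) = -5
AB[2,1] = (-3)(1) + (1)(-1) + (-3)(1) = -7
AB[2,2] = (-3)(3) + (1)(2) + (-3)(0) = -7

AB = 
  [ -2,  -5]
  [ -7,  -7]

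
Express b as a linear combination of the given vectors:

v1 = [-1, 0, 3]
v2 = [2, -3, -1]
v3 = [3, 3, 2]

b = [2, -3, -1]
c1 = 0, c2 = 1, c3 = 0

b = 0·v1 + 1·v2 + 0·v3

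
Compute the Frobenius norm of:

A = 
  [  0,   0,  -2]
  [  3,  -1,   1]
||A||_F = 3.873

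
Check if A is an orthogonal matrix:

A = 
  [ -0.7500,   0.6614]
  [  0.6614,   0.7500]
Yes

AᵀA = 
  [  0.9999,   0]
  [  0,   0.9999]
≈ I (equal to I up to the 4-dp rounding of the entries)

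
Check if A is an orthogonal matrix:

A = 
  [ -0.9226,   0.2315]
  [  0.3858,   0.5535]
No

AᵀA = 
  [  1,   0]
  [  0,   0.3600]
≠ I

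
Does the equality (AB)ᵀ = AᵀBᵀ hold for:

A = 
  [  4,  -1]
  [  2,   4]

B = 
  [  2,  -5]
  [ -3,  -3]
No

(AB)ᵀ = 
  [ 11,  -8]
  [-17, -22]

AᵀBᵀ = 
  [ -2, -18]
  [-22,  -9]

The two matrices differ, so (AB)ᵀ ≠ AᵀBᵀ in general. The correct identity is (AB)ᵀ = BᵀAᵀ.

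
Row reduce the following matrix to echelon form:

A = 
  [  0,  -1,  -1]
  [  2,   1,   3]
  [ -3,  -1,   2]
Row operations:
Swap R1 ↔ R2
R3 → R3 + (3/2)·R1
R3 → R3 + (1/2)·R2

Resulting echelon form:
REF = 
  [  2,   1,   3]
  [  0,  -1,  -1]
  [  0,   0,   6]

Rank = 3 (number of non-zero pivot rows).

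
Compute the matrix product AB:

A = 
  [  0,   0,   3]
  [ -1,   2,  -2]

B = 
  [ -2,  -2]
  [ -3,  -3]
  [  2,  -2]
A is 2×3 and B is 3×2, so AB is 2×2. Each entry is (row of A)·(column of B):
AB[1,1] = (0)(-2) + (0)(-3) + (3)(2) = 6
AB[1,2] = (0)(-2) + (0)(-3) + (3)(-2) = -6
AB[2,1] = (-1)(-2) + (2)(-3) + (-2)(2) = -8
AB[2,2] = (-1)(-2) + (2)(-3) + (-2)(-2) = 0

AB = 
  [  6,  -6]
  [ -8,   0]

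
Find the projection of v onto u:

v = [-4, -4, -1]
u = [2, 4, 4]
proj_u(v) = [-14/9, -28/9, -28/9]

v·u = (-4)(2) + (-4)(4) + (-1)(4) = -28
u·u = (2)² + (4)² + (4)² = 36
proj_u(v) = (v·u / u·u) × u = (-28/36) × u = (-7/9) × u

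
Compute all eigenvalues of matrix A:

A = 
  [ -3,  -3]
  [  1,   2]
tr(A) = -1, det(A) = -3
Characteristic polynomial: λ² - tr(A)λ + det(A) = λ² + λ - 3
λ² + λ - 3 = 0  ⇒  λ = (-1 ± √((1)² - 4·(-3)))/2 = (-1 ± √(13))/2
  = (-1 + √13)/2,  (-1 - √13)/2

λ = (-1 + √13)/2, (-1 - √13)/2  (≈ 1.303, -2.303)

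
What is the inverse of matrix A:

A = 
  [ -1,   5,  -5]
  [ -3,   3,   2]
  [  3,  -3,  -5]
det(A) = (-1)·((3)(-5) - (2)(-3)) - (5)·((-3)(-5) - (2)(3)) + (-5)·((-3)(-3) - (3)(3))
  = (-1)(-9) - (5)(9) + (-5)(0)
  = -36
det(A) = -36 ≠ 0, so A is invertible.

Cofactors Cᵢⱼ = (-1)ⁱ⁺ʲ·Mᵢⱼ:
C = 
  [ -9,  -9,   0]
  [ 40,  20,  12]
  [ 25,  17,  12]

adj(A) = Cᵀ:
adj(A) = 
  [ -9,  40,  25]
  [ -9,  20,  17]
  [  0,  12,  12]

A⁻¹ = (-1/36) · adj(A):
A⁻¹ = 
  [   1/4,  -10/9, -25/36]
  [   1/4,   -5/9, -17/36]
  [     0,   -1/3,   -1/3]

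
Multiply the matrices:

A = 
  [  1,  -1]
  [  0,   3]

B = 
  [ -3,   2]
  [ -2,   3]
A is 2×2 and B is 2×2, so AB is 2×2. Each entry is (row of A)·(column of B):
AB[1,1] = (1)(-3) + (-1)(-2) = -1
AB[1,2] = (1)(2) + (-1)(3) = -1
AB[2,1] = (0)(-3) + (3)(-2) = -6
AB[2,2] = (0)(2) + (3)(3) = 9

AB = 
  [ -1,  -1]
  [ -6,   9]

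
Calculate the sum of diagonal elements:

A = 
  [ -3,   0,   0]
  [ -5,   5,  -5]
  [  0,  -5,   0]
2

tr(A) = -3 + 5 + 0 = 2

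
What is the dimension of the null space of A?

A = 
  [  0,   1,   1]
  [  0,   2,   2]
nullity(A) = 2

Row reduce:
R2 → R2 - (2)·R1
REF = 
  [  0,   1,   1]
  [  0,   0,   0]
Pivot columns: 2 → 1 pivot.
rank(A) = 1, so nullity(A) = 3 - 1 = 2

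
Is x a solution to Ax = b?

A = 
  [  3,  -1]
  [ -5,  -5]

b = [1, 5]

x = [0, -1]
Yes

Ax = [1, 5] = b ✓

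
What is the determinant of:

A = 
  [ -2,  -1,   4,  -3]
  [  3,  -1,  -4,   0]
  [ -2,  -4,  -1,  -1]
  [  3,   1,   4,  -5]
Cofactor expansion along row 1: det(A) = a₁₁M₁₁ - a₁₂M₁₂ + a₁₃M₁₃ - a₁₄M₁₄

M₁₁ = det[[-1, -4, 0]; [-4, -1, -1]; [1, 4, -5]]
  = (-1)·((-1)(-5) - (-1)(4)) - (-4)·((-4)(-5) - (-1)(1)) + (0)·((-4)(4) - (-1)(1))
  = (-1)(9) - (-4)(21) + (0)(-15)
  = 75
M₁₂ = det[[3, -4, 0]; [-2, -1, -1]; [3, 4, -5]]
  = (3)·((-1)(-5) - (-1)(4)) - (-4)·((-2)(-5) - (-1)(3)) + (0)·((-2)(4) - (-1)(3))
  = (3)(9) - (-4)(13) + (0)(-5)
  = 79
M₁₃ = det[[3, -1, 0]; [-2, -4, -1]; [3, 1, -5]]
  = (3)·((-4)(-5) - (-1)(1)) - (-1)·((-2)(-5) - (-1)(3)) + (0)·((-2)(1) - (-4)(3))
  = (3)(21) - (-1)(13) + (0)(10)
  = 76
M₁₄ = det[[3, -1, -4]; [-2, -4, -1]; [3, 1, 4]]
  = (3)·((-4)(4) - (-1)(1)) - (-1)·((-2)(4) - (-1)(3)) + (-4)·((-2)(1) - (-4)(3))
  = (3)(-15) - (-1)(-5) + (-4)(10)
  = -90

det(A) = (-2)(75) - (-1)(79) + (4)(76) - (-3)(-90) = -37

det(A) = -37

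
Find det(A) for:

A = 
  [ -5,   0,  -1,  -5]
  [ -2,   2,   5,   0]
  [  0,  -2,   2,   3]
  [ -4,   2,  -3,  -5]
-158

Cofactor expansion along row 1: det(A) = a₁₁M₁₁ - a₁₂M₁₂ + a₁₃M₁₃ - a₁₄M₁₄

M₁₁ = det[[2, 5, 0]; [-2, 2, 3]; [2, -3, -5]]
  = (2)·((2)(-5) - (3)(-3)) - (5)·((-2)(-5) - (3)(2)) + (0)·((-2)(-3) - (2)(2))
  = (2)(-1) - (5)(4) + (0)(2)
  = -22
M₁₂ = det[[-2, 5, 0]; [0, 2, 3]; [-4, -3, -5]]
  = (-2)·((2)(-5) - (3)(-3)) - (5)·((0)(-5) - (3)(-4)) + (0)·((0)(-3) - (2)(-4))
  = (-2)(-1) - (5)(12) + (0)(8)
  = -58
M₁₃ = det[[-2, 2, 0]; [0, -2, 3]; [-4, 2, -5]]
  = (-2)·((-2)(-5) - (3)(2)) - (2)·((0)(-5) - (3)(-4)) + (0)·((0)(2) - (-2)(-4))
  = (-2)(4) - (2)(12) + (0)(-8)
  = -32
M₁₄ = det[[-2, 2, 5]; [0, -2, 2]; [-4, 2, -3]]
  = (-2)·((-2)(-3) - (2)(2)) - (2)·((0)(-3) - (2)(-4)) + (5)·((0)(2) - (-2)(-4))
  = (-2)(2) - (2)(8) + (5)(-8)
  = -60

det(A) = (-5)(-22) - (0)(-58) + (-1)(-32) - (-5)(-60) = -158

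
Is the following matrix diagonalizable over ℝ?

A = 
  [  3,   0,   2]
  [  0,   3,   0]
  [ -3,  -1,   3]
No

Characteristic polynomial: det(λI - A) = λ³ - 9λ² + 33λ - 45
Testing integer divisors of the constant term: p(3) = 0, so (λ - 3) is a factor:
p(λ) = (λ - 3)(λ² - 6λ + 15)
λ² - 6λ + 15 = 0  ⇒  λ = (6 ± √((-6)² - 4·(15)))/2 = (6 ± √(-24))/2
  = 3 + i√6,  3 - i√6
Eigenvalues: 3, 3 + i√6, 3 - i√6  (≈ 3, 3 + 2.449i, 3 - 2.449i)
Has complex eigenvalues (not diagonalizable over ℝ).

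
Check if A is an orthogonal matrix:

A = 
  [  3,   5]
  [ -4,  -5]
No

AᵀA = 
  [ 25,  35]
  [ 35,  50]
≠ I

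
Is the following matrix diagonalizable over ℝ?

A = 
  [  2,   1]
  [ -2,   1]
No

tr(A) = 3, det(A) = 4
Characteristic polynomial: λ² - tr(A)λ + det(A) = λ² - 3λ + 4
λ² - 3λ + 4 = 0  ⇒  λ = (3 ± √((-3)² - 4·(4)))/2 = (3 ± √(-7))/2
  = (3 + i√7)/2,  (3 - i√7)/2
Eigenvalues: (3 + i√7)/2, (3 - i√7)/2  (≈ 1.5 + 1.323i, 1.5 - 1.323i)
Has complex eigenvalues (not diagonalizable over ℝ).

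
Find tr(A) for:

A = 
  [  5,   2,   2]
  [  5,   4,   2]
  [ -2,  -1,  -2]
7

tr(A) = 5 + 4 + -2 = 7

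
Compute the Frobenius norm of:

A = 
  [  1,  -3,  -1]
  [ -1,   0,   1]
||A||_F = 3.606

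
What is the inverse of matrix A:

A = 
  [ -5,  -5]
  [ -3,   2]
det(A) = (-5)(2) - (-5)(-3) = -25
For a 2×2 matrix, A⁻¹ = (1/det(A)) · [[d, -b], [-c, a]]
    = (-1/25) · [[2, 5], [3, -5]]

A⁻¹ = 
  [-2/25,  -1/5]
  [-3/25,   1/5]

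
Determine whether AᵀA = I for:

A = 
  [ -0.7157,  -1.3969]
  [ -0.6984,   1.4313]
No

AᵀA = 
  [  1,   0.0001]
  [  0.0001,   3.9999]
≠ I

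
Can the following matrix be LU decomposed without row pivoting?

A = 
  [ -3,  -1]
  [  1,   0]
Yes.
A[1,1] = -3 ≠ 0, so Gaussian elimination proceeds without a row swap: multiplier ℓ₂₁ = (1)/(-3) = -1/3, and U[2,2] = 0 - (-1/3)(-1) = -1/3.
L = 
  [   1,    0]
  [-1/3,    1]
U = 
  [  -3,   -1]
  [   0, -1/3]
Check row 2 of LU: [(-1/3)(-3), (-1/3)(-1) + (-1/3)] = [1, 0] = row 2 of A ✓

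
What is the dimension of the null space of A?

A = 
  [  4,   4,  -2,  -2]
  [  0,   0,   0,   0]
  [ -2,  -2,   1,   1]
nullity(A) = 3

Row reduce:
R3 → R3 + (1/2)·R1
REF = 
  [  4,   4,  -2,  -2]
  [  0,   0,   0,   0]
  [  0,   0,   0,   0]
Pivot columns: 1 → 1 pivot.
rank(A) = 1, so nullity(A) = 4 - 1 = 3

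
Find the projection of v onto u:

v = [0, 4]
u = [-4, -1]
v·u = (0)(-4) + (4)(-1) = -4
u·u = (-4)² + (-1)² = 17
proj_u(v) = (v·u / u·u) × u = (-4/17) × u

proj_u(v) = [16/17, 4/17]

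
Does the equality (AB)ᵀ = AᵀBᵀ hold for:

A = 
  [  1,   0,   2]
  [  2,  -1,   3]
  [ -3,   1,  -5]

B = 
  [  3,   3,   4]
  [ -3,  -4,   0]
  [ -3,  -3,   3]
No

(AB)ᵀ = 
  [ -3,   0,   3]
  [ -3,   1,   2]
  [ 10,  17, -27]

AᵀBᵀ = 
  [ -3, -11, -18]
  [  1,   4,   6]
  [ -5, -18, -30]

The two matrices differ, so (AB)ᵀ ≠ AᵀBᵀ in general. The correct identity is (AB)ᵀ = BᵀAᵀ.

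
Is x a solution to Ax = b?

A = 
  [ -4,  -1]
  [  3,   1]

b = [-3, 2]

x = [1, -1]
Yes

Ax = [-3, 2] = b ✓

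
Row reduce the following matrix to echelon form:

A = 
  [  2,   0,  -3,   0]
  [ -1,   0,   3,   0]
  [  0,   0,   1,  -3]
Row operations:
R2 → R2 + (1/2)·R1
R3 → R3 - (2/3)·R2

Resulting echelon form:
REF = 
  [  2,   0,  -3,   0]
  [  0,   0, 3/2,   0]
  [  0,   0,   0,  -3]

Rank = 3 (number of non-zero pivot rows).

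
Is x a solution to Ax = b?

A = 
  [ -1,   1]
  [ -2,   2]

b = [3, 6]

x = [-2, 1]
Yes

Ax = [3, 6] = b ✓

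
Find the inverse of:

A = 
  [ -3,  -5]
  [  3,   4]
det(A) = (-3)(4) - (-5)(3) = 3
For a 2×2 matrix, A⁻¹ = (1/det(A)) · [[d, -b], [-c, a]]
    = (1/3) · [[4, 5], [-3, -3]]

A⁻¹ = 
  [4/3, 5/3]
  [ -1,  -1]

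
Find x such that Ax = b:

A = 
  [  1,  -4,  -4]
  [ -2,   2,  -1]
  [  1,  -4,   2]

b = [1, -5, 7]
Row reduce the augmented matrix [A|b]:
R2 → R2 + (2)·R1
R3 → R3 - (1)·R1
REF = 
  [  1,  -4,  -4,   1]
  [  0,  -6,  -9,  -3]
  [  0,   0,   6,   6]

Back-substitution:
x₃ = 6 / 6 = 1
x₂ = (-3 - (-9)(1)) / (-6) = -1
x₁ = (1 - (-4)(-1) - (-4)(1)) / 1 = 1

x = [1, -1, 1]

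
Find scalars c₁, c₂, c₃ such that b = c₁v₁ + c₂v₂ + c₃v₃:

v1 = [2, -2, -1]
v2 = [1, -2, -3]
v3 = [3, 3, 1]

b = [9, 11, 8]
c1 = 1, c2 = -2, c3 = 3

b = 1·v1 + -2·v2 + 3·v3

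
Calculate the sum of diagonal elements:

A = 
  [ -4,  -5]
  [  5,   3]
-1

tr(A) = -4 + 3 = -1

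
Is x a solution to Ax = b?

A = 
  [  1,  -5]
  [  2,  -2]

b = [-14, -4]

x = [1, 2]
No

Ax = [-9, -2] ≠ b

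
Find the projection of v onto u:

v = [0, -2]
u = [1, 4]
v·u = (0)(1) + (-2)(4) = -8
u·u = (1)² + (4)² = 17
proj_u(v) = (v·u / u·u) × u = (-8/17) × u

proj_u(v) = [-8/17, -32/17]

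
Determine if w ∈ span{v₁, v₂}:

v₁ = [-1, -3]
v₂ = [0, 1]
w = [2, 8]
Yes

Form the augmented matrix and row-reduce:
[v₁|v₂|w] = 
  [ -1,   0,   2]
  [ -3,   1,   8]
R2 → R2 - (3)·R1
REF = 
  [ -1,   0,   2]
  [  0,   1,   2]

No row of the form [0 0 | nonzero], so the system is consistent. Back-substitution gives c₁ = -2, c₂ = 2: w = (-2)·v₁ + (2)·v₂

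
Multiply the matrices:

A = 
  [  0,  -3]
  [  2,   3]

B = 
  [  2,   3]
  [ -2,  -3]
AB = 
  [  6,   9]
  [ -2,  -3]

A is 2×2 and B is 2×2, so AB is 2×2. Each entry is (row of A)·(column of B):
AB[1,1] = (0)(2) + (-3)(-2) = 6
AB[1,2] = (0)(3) + (-3)(-3) = 9
AB[2,1] = (2)(2) + (3)(-2) = -2
AB[2,2] = (2)(3) + (3)(-3) = -3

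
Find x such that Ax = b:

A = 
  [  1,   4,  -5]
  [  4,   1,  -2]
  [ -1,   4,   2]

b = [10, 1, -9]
x = [-1, -1, -3]

Row reduce the augmented matrix [A|b]:
R2 → R2 - (4)·R1
R3 → R3 + (1)·R1
R3 → R3 + (8/15)·R2
REF = 
  [    1,     4,    -5,    10]
  [    0,   -15,    18,   -39]
  [    0,     0,  33/5, -99/5]

Back-substitution:
x₃ = (-99/5) / (33/5) = -3
x₂ = (-39 - (18)(-3)) / (-15) = -1
x₁ = (10 - (4)(-1) - (-5)(-3)) / 1 = -1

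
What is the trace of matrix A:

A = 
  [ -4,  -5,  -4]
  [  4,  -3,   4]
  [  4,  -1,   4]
-3

tr(A) = -4 + -3 + 4 = -3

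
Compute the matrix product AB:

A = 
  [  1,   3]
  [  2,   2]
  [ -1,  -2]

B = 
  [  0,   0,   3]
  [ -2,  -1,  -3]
A is 3×2 and B is 2×3, so AB is 3×3. Each entry is (row of A)·(column of B):
AB[1,1] = (1)(0) + (3)(-2) = -6
AB[1,2] = (1)(0) + (3)(-1) = -3
AB[1,3] = (1)(3) + (3)(-3) = -6
AB[2,1] = (2)(0) + (2)(-2) = -4
AB[2,2] = (2)(0) + (2)(-1) = -2
AB[2,3] = (2)(3) + (2)(-3) = 0
AB[3,1] = (-1)(0) + (-2)(-2) = 4
AB[3,2] = (-1)(0) + (-2)(-1) = 2
AB[3,3] = (-1)(3) + (-2)(-3) = 3

AB = 
  [ -6,  -3,  -6]
  [ -4,  -2,   0]
  [  4,   2,   3]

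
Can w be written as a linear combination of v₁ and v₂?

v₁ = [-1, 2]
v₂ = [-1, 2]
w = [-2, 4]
Yes

Form the augmented matrix and row-reduce:
[v₁|v₂|w] = 
  [ -1,  -1,  -2]
  [  2,   2,   4]
R2 → R2 + (2)·R1
REF = 
  [ -1,  -1,  -2]
  [  0,   0,   0]

No row of the form [0 0 | nonzero], so the system is consistent. Back-substitution gives c₁ = 2, c₂ = 0: w = (2)·v₁ + (0)·v₂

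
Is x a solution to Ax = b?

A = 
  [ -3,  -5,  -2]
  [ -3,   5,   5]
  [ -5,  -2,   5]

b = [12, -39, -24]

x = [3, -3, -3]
Yes

Ax = [12, -39, -24] = b ✓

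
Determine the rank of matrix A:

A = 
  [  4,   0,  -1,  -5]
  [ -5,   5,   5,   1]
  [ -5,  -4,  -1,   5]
Row reduce:
R2 → R2 + (5/4)·R1
R3 → R3 + (5/4)·R1
R3 → R3 + (4/5)·R2
REF = 
  [      4,       0,      -1,      -5]
  [      0,       5,    15/4,   -21/4]
  [      0,       0,     3/4, -109/20]
Pivot columns: 1, 2, 3 → 3 pivots.

rank(A) = 3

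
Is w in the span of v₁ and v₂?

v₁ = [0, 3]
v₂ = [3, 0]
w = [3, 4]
Yes

Form the augmented matrix and row-reduce:
[v₁|v₂|w] = 
  [  0,   3,   3]
  [  3,   0,   4]
Swap R1 ↔ R2
REF = 
  [  3,   0,   4]
  [  0,   3,   3]

No row of the form [0 0 | nonzero], so the system is consistent. Back-substitution gives c₁ = 4/3, c₂ = 1: w = (4/3)·v₁ + (1)·v₂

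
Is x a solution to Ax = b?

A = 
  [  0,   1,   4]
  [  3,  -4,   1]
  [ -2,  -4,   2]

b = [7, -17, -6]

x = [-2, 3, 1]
Yes

Ax = [7, -17, -6] = b ✓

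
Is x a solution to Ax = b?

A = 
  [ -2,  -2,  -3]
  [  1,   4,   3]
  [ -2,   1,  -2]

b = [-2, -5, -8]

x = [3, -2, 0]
Yes

Ax = [-2, -5, -8] = b ✓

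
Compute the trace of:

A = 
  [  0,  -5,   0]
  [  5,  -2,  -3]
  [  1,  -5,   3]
1

tr(A) = 0 + -2 + 3 = 1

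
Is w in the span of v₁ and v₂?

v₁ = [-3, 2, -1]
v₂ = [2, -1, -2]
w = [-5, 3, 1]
Yes

Form the augmented matrix and row-reduce:
[v₁|v₂|w] = 
  [ -3,   2,  -5]
  [  2,  -1,   3]
  [ -1,  -2,   1]
R2 → R2 + (2/3)·R1
R3 → R3 - (1/3)·R1
R3 → R3 + (8)·R2
REF = 
  [  -3,    2,   -5]
  [   0,  1/3, -1/3]
  [   0,    0,    0]

No row of the form [0 0 | nonzero], so the system is consistent. Back-substitution gives c₁ = 1, c₂ = -1: w = (1)·v₁ + (-1)·v₂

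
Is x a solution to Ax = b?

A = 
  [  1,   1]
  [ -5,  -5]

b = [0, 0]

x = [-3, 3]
Yes

Ax = [0, 0] = b ✓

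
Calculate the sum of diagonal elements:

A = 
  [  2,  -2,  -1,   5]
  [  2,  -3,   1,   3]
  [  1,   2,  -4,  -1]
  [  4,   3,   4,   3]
-2

tr(A) = 2 + -3 + -4 + 3 = -2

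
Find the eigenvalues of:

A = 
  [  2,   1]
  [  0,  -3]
λ = 2, -3

tr(A) = -1, det(A) = -6
Characteristic polynomial: λ² - tr(A)λ + det(A) = λ² + λ - 6
λ² + λ - 6 = (λ + 3)(λ - 2)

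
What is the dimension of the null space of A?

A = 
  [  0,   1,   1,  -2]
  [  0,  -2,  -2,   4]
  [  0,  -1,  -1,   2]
nullity(A) = 3

Row reduce:
R2 → R2 + (2)·R1
R3 → R3 + (1)·R1
REF = 
  [  0,   1,   1,  -2]
  [  0,   0,   0,   0]
  [  0,   0,   0,   0]
Pivot columns: 2 → 1 pivot.
rank(A) = 1, so nullity(A) = 4 - 1 = 3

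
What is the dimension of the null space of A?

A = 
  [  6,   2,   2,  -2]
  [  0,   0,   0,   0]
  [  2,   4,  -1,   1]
nullity(A) = 2

Row reduce:
R3 → R3 - (1/3)·R1
Swap R2 ↔ R3
REF = 
  [   6,    2,    2,   -2]
  [   0, 10/3, -5/3,  5/3]
  [   0,    0,    0,    0]
Pivot columns: 1, 2 → 2 pivots.
rank(A) = 2, so nullity(A) = 4 - 2 = 2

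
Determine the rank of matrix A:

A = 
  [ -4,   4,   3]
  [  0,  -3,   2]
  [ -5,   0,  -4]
Row reduce:
R3 → R3 - (5/4)·R1
R3 → R3 - (5/3)·R2
REF = 
  [     -4,       4,       3]
  [      0,      -3,       2]
  [      0,       0, -133/12]
Pivot columns: 1, 2, 3 → 3 pivots.

rank(A) = 3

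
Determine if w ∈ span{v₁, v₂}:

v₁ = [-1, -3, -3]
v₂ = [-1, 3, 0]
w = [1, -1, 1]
Yes

Form the augmented matrix and row-reduce:
[v₁|v₂|w] = 
  [ -1,  -1,   1]
  [ -3,   3,  -1]
  [ -3,   0,   1]
R2 → R2 - (3)·R1
R3 → R3 - (3)·R1
R3 → R3 - (1/2)·R2
REF = 
  [ -1,  -1,   1]
  [  0,   6,  -4]
  [  0,   0,   0]

No row of the form [0 0 | nonzero], so the system is consistent. Back-substitution gives c₁ = -1/3, c₂ = -2/3: w = (-1/3)·v₁ + (-2/3)·v₂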